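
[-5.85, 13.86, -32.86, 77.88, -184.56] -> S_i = -5.85*(-2.37)^i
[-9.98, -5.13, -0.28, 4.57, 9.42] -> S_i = -9.98 + 4.85*i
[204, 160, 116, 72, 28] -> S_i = 204 + -44*i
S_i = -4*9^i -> [-4, -36, -324, -2916, -26244]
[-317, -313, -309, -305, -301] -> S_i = -317 + 4*i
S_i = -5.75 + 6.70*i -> [-5.75, 0.95, 7.65, 14.35, 21.05]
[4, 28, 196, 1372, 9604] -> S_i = 4*7^i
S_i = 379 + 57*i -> [379, 436, 493, 550, 607]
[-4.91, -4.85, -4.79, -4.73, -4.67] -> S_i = -4.91 + 0.06*i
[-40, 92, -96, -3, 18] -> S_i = Random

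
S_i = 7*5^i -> [7, 35, 175, 875, 4375]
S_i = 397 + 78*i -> [397, 475, 553, 631, 709]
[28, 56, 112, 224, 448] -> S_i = 28*2^i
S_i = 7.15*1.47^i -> [7.15, 10.51, 15.45, 22.71, 33.39]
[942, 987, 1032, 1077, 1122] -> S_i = 942 + 45*i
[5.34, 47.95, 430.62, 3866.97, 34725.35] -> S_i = 5.34*8.98^i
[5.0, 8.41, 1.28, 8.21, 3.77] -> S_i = Random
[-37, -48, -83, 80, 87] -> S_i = Random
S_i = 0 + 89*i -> [0, 89, 178, 267, 356]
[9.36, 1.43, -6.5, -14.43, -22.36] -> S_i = 9.36 + -7.93*i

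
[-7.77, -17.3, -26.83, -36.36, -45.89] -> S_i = -7.77 + -9.53*i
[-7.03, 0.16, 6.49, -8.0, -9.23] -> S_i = Random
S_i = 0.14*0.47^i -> [0.14, 0.07, 0.03, 0.01, 0.01]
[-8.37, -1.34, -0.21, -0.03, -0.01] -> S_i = -8.37*0.16^i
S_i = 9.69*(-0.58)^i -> [9.69, -5.62, 3.26, -1.89, 1.1]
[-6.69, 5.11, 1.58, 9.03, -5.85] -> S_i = Random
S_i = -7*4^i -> [-7, -28, -112, -448, -1792]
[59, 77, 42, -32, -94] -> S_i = Random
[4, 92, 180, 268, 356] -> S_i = 4 + 88*i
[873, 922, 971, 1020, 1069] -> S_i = 873 + 49*i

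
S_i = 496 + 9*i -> [496, 505, 514, 523, 532]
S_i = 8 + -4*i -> [8, 4, 0, -4, -8]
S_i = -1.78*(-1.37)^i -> [-1.78, 2.44, -3.34, 4.58, -6.27]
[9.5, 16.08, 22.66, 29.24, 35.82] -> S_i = 9.50 + 6.58*i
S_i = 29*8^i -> [29, 232, 1856, 14848, 118784]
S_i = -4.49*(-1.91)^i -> [-4.49, 8.58, -16.38, 31.29, -59.76]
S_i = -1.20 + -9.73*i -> [-1.2, -10.93, -20.66, -30.39, -40.12]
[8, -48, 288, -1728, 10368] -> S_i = 8*-6^i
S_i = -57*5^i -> [-57, -285, -1425, -7125, -35625]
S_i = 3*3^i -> [3, 9, 27, 81, 243]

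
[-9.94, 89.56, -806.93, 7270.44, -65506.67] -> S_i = -9.94*(-9.01)^i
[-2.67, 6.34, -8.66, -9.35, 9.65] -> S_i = Random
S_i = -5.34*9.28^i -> [-5.34, -49.56, -459.87, -4267.61, -39603.46]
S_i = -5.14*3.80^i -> [-5.14, -19.53, -74.22, -282.04, -1071.76]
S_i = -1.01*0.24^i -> [-1.01, -0.24, -0.06, -0.01, -0.0]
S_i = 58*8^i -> [58, 464, 3712, 29696, 237568]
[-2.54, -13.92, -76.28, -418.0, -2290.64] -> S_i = -2.54*5.48^i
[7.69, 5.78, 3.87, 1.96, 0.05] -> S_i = 7.69 + -1.91*i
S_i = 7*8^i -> [7, 56, 448, 3584, 28672]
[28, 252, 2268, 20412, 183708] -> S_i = 28*9^i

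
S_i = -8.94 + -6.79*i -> [-8.94, -15.73, -22.52, -29.31, -36.1]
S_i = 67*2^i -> [67, 134, 268, 536, 1072]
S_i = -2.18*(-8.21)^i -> [-2.18, 17.9, -146.94, 1206.39, -9904.42]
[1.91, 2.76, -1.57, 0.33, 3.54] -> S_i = Random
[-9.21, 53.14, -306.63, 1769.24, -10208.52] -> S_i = -9.21*(-5.77)^i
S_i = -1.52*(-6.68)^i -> [-1.52, 10.15, -67.83, 453.08, -3026.56]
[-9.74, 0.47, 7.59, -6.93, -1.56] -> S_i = Random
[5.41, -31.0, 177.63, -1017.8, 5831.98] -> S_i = 5.41*(-5.73)^i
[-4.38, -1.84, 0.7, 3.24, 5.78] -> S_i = -4.38 + 2.54*i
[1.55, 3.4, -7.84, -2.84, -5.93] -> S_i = Random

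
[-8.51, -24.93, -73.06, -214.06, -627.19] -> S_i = -8.51*2.93^i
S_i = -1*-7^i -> [-1, 7, -49, 343, -2401]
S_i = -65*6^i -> [-65, -390, -2340, -14040, -84240]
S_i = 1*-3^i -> [1, -3, 9, -27, 81]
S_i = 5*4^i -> [5, 20, 80, 320, 1280]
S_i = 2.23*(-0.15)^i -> [2.23, -0.33, 0.05, -0.01, 0.0]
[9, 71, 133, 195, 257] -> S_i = 9 + 62*i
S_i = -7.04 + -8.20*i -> [-7.04, -15.24, -23.44, -31.64, -39.84]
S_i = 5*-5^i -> [5, -25, 125, -625, 3125]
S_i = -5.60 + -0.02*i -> [-5.6, -5.62, -5.64, -5.66, -5.68]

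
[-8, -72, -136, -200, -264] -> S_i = -8 + -64*i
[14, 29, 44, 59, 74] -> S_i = 14 + 15*i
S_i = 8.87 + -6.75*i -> [8.87, 2.12, -4.63, -11.38, -18.13]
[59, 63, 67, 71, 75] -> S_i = 59 + 4*i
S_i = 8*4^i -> [8, 32, 128, 512, 2048]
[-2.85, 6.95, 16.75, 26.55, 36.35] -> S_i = -2.85 + 9.80*i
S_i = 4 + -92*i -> [4, -88, -180, -272, -364]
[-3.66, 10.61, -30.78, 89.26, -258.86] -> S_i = -3.66*(-2.90)^i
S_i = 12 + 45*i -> [12, 57, 102, 147, 192]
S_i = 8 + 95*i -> [8, 103, 198, 293, 388]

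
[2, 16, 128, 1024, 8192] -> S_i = 2*8^i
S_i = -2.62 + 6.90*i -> [-2.62, 4.28, 11.18, 18.08, 24.98]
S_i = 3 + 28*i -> [3, 31, 59, 87, 115]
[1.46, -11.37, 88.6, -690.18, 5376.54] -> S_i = 1.46*(-7.79)^i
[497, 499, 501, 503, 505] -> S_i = 497 + 2*i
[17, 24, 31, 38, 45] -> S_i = 17 + 7*i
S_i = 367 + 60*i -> [367, 427, 487, 547, 607]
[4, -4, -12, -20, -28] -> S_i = 4 + -8*i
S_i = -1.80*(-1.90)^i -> [-1.8, 3.42, -6.5, 12.35, -23.46]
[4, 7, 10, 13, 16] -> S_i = 4 + 3*i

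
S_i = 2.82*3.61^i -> [2.82, 10.18, 36.75, 132.67, 478.94]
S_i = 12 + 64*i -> [12, 76, 140, 204, 268]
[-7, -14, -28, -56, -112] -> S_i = -7*2^i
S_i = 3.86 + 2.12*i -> [3.86, 5.98, 8.1, 10.22, 12.34]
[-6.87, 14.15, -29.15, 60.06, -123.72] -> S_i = -6.87*(-2.06)^i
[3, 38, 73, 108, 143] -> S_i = 3 + 35*i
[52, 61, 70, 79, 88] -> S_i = 52 + 9*i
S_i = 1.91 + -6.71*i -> [1.91, -4.8, -11.51, -18.22, -24.93]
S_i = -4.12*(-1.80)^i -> [-4.12, 7.42, -13.35, 24.03, -43.25]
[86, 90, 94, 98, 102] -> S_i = 86 + 4*i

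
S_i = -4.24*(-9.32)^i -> [-4.24, 39.52, -368.3, 3432.52, -31991.12]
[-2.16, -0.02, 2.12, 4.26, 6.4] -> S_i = -2.16 + 2.14*i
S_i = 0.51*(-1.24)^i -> [0.51, -0.63, 0.78, -0.97, 1.21]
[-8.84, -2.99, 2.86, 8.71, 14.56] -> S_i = -8.84 + 5.85*i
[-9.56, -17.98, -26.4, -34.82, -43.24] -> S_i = -9.56 + -8.42*i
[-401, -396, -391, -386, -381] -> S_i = -401 + 5*i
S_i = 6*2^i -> [6, 12, 24, 48, 96]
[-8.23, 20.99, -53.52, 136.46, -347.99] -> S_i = -8.23*(-2.55)^i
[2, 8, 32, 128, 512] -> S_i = 2*4^i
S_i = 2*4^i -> [2, 8, 32, 128, 512]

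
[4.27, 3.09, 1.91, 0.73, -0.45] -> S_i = 4.27 + -1.18*i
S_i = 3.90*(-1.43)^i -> [3.9, -5.58, 7.98, -11.4, 16.31]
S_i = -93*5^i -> [-93, -465, -2325, -11625, -58125]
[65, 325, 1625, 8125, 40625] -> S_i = 65*5^i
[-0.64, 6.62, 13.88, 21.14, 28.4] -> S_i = -0.64 + 7.26*i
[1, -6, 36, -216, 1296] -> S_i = 1*-6^i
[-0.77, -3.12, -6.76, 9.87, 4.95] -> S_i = Random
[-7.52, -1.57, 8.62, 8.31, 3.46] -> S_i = Random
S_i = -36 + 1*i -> [-36, -35, -34, -33, -32]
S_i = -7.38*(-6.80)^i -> [-7.38, 50.18, -341.25, 2320.51, -15779.46]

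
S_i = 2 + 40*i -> [2, 42, 82, 122, 162]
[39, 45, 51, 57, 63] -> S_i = 39 + 6*i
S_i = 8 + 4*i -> [8, 12, 16, 20, 24]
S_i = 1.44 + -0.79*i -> [1.44, 0.65, -0.14, -0.93, -1.72]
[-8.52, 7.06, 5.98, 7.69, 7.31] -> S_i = Random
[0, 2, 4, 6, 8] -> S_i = 0 + 2*i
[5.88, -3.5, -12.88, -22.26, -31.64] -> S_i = 5.88 + -9.38*i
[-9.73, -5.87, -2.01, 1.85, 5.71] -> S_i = -9.73 + 3.86*i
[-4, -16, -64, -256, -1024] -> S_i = -4*4^i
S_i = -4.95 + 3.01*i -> [-4.95, -1.94, 1.07, 4.08, 7.09]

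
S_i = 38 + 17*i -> [38, 55, 72, 89, 106]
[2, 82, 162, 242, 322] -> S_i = 2 + 80*i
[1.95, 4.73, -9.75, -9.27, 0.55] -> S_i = Random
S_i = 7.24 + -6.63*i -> [7.24, 0.61, -6.02, -12.65, -19.28]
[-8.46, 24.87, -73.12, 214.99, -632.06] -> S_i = -8.46*(-2.94)^i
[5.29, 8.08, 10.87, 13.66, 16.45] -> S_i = 5.29 + 2.79*i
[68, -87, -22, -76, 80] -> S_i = Random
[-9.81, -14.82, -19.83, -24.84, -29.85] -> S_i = -9.81 + -5.01*i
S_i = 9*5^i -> [9, 45, 225, 1125, 5625]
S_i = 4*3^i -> [4, 12, 36, 108, 324]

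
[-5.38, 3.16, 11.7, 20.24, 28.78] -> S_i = -5.38 + 8.54*i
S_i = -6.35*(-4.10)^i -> [-6.35, 26.03, -106.74, 437.65, -1794.36]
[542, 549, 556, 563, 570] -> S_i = 542 + 7*i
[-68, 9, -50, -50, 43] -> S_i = Random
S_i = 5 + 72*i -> [5, 77, 149, 221, 293]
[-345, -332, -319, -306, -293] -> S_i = -345 + 13*i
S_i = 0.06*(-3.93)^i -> [0.06, -0.24, 0.93, -3.64, 14.31]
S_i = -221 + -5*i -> [-221, -226, -231, -236, -241]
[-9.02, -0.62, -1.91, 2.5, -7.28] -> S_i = Random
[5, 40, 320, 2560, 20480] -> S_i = 5*8^i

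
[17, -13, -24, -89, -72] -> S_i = Random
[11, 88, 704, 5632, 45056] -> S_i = 11*8^i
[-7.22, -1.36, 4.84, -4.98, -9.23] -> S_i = Random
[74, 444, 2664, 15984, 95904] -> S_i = 74*6^i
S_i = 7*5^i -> [7, 35, 175, 875, 4375]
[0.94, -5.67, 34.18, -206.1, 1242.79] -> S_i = 0.94*(-6.03)^i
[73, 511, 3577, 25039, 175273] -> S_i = 73*7^i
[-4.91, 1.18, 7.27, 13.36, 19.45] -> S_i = -4.91 + 6.09*i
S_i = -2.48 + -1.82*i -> [-2.48, -4.3, -6.12, -7.94, -9.76]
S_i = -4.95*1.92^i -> [-4.95, -9.5, -18.25, -35.04, -67.27]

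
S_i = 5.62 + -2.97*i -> [5.62, 2.65, -0.32, -3.29, -6.26]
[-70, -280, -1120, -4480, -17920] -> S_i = -70*4^i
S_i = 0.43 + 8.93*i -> [0.43, 9.36, 18.29, 27.22, 36.15]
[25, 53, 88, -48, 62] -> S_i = Random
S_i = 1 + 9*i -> [1, 10, 19, 28, 37]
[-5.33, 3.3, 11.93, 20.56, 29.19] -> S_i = -5.33 + 8.63*i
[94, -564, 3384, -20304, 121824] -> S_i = 94*-6^i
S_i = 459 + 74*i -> [459, 533, 607, 681, 755]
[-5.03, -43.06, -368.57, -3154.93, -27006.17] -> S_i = -5.03*8.56^i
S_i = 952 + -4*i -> [952, 948, 944, 940, 936]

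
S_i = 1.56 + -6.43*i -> [1.56, -4.87, -11.3, -17.73, -24.16]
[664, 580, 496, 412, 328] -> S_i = 664 + -84*i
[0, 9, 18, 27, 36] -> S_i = 0 + 9*i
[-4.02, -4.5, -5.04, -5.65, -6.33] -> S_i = -4.02*1.12^i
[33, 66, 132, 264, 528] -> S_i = 33*2^i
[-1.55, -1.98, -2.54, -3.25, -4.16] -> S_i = -1.55*1.28^i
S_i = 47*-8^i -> [47, -376, 3008, -24064, 192512]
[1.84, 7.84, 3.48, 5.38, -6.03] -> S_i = Random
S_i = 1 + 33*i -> [1, 34, 67, 100, 133]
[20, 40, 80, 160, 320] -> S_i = 20*2^i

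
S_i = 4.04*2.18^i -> [4.04, 8.81, 19.2, 41.86, 91.24]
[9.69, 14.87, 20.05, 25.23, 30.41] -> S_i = 9.69 + 5.18*i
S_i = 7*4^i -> [7, 28, 112, 448, 1792]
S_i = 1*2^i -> [1, 2, 4, 8, 16]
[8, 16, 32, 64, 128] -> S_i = 8*2^i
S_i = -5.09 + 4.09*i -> [-5.09, -1.0, 3.09, 7.18, 11.27]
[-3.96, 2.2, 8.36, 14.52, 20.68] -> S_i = -3.96 + 6.16*i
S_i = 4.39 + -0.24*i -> [4.39, 4.15, 3.91, 3.67, 3.43]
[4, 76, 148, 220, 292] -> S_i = 4 + 72*i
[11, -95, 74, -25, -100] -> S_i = Random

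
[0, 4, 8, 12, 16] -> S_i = 0 + 4*i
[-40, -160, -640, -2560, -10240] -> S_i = -40*4^i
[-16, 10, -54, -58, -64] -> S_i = Random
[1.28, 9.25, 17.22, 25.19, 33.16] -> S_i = 1.28 + 7.97*i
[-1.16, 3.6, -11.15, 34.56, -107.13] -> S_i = -1.16*(-3.10)^i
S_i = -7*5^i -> [-7, -35, -175, -875, -4375]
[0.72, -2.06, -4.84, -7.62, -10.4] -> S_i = 0.72 + -2.78*i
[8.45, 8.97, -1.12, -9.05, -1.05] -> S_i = Random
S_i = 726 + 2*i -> [726, 728, 730, 732, 734]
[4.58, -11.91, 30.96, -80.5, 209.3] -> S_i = 4.58*(-2.60)^i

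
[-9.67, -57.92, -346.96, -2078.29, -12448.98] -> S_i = -9.67*5.99^i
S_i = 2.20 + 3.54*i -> [2.2, 5.74, 9.28, 12.82, 16.36]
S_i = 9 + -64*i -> [9, -55, -119, -183, -247]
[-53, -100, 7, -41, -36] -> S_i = Random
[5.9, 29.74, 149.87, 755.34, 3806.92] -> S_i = 5.90*5.04^i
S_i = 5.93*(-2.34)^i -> [5.93, -13.88, 32.47, -75.98, 177.79]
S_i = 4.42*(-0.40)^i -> [4.42, -1.77, 0.71, -0.28, 0.11]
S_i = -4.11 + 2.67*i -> [-4.11, -1.44, 1.23, 3.9, 6.57]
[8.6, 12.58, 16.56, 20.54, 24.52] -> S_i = 8.60 + 3.98*i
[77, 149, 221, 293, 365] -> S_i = 77 + 72*i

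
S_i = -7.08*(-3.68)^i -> [-7.08, 26.05, -95.88, 352.84, -1298.45]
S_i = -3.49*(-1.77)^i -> [-3.49, 6.18, -10.93, 19.35, -34.25]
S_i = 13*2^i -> [13, 26, 52, 104, 208]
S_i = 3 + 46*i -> [3, 49, 95, 141, 187]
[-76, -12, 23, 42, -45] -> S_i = Random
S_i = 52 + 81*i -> [52, 133, 214, 295, 376]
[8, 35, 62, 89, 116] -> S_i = 8 + 27*i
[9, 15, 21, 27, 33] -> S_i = 9 + 6*i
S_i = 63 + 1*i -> [63, 64, 65, 66, 67]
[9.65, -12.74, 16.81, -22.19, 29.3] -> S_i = 9.65*(-1.32)^i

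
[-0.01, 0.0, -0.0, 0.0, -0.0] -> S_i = -0.01*(-0.29)^i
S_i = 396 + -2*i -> [396, 394, 392, 390, 388]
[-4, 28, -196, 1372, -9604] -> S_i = -4*-7^i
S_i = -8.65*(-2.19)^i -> [-8.65, 18.94, -41.49, 90.85, -198.97]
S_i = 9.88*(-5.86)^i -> [9.88, -57.9, 339.28, -1988.15, 11650.58]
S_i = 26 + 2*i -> [26, 28, 30, 32, 34]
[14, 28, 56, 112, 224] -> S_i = 14*2^i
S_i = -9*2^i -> [-9, -18, -36, -72, -144]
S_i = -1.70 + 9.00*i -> [-1.7, 7.3, 16.3, 25.3, 34.3]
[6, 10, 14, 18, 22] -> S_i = 6 + 4*i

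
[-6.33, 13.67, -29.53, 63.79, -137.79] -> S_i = -6.33*(-2.16)^i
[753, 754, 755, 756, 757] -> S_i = 753 + 1*i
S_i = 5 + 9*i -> [5, 14, 23, 32, 41]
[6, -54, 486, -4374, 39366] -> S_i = 6*-9^i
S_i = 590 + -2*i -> [590, 588, 586, 584, 582]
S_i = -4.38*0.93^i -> [-4.38, -4.07, -3.79, -3.52, -3.28]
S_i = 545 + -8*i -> [545, 537, 529, 521, 513]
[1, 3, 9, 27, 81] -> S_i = 1*3^i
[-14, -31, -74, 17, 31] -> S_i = Random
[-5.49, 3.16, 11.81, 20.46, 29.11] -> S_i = -5.49 + 8.65*i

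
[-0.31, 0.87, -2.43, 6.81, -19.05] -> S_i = -0.31*(-2.80)^i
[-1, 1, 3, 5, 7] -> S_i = -1 + 2*i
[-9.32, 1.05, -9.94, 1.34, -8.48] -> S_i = Random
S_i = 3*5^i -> [3, 15, 75, 375, 1875]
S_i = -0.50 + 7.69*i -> [-0.5, 7.19, 14.88, 22.57, 30.26]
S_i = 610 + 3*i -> [610, 613, 616, 619, 622]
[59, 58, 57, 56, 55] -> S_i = 59 + -1*i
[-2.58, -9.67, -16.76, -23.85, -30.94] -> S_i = -2.58 + -7.09*i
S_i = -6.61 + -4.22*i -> [-6.61, -10.83, -15.05, -19.27, -23.49]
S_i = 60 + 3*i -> [60, 63, 66, 69, 72]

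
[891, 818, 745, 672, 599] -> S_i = 891 + -73*i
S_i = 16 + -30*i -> [16, -14, -44, -74, -104]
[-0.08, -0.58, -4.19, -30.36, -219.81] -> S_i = -0.08*7.24^i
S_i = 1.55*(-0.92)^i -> [1.55, -1.43, 1.31, -1.21, 1.11]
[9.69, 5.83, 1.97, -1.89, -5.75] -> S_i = 9.69 + -3.86*i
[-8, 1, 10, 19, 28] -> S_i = -8 + 9*i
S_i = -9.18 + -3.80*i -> [-9.18, -12.98, -16.78, -20.58, -24.38]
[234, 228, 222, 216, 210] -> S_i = 234 + -6*i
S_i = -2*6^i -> [-2, -12, -72, -432, -2592]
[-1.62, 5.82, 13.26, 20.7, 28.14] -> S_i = -1.62 + 7.44*i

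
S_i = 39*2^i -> [39, 78, 156, 312, 624]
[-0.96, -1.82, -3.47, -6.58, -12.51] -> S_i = -0.96*1.90^i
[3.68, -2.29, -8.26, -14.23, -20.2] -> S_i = 3.68 + -5.97*i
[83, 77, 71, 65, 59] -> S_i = 83 + -6*i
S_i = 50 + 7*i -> [50, 57, 64, 71, 78]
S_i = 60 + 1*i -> [60, 61, 62, 63, 64]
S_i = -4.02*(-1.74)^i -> [-4.02, 6.99, -12.17, 21.18, -36.85]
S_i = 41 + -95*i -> [41, -54, -149, -244, -339]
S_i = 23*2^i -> [23, 46, 92, 184, 368]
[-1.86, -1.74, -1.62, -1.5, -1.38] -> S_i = -1.86 + 0.12*i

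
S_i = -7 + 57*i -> [-7, 50, 107, 164, 221]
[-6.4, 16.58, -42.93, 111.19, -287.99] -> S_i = -6.40*(-2.59)^i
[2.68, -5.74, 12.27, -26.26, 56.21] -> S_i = 2.68*(-2.14)^i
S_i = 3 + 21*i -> [3, 24, 45, 66, 87]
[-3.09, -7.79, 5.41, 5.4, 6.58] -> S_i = Random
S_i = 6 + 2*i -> [6, 8, 10, 12, 14]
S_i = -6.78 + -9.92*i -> [-6.78, -16.7, -26.62, -36.54, -46.46]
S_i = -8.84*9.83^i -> [-8.84, -86.9, -854.2, -8396.78, -82540.36]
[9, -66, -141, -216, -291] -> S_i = 9 + -75*i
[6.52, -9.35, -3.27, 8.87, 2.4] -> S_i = Random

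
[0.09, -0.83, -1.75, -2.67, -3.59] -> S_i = 0.09 + -0.92*i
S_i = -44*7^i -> [-44, -308, -2156, -15092, -105644]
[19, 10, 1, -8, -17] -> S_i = 19 + -9*i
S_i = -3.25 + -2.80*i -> [-3.25, -6.05, -8.85, -11.65, -14.45]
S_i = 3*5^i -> [3, 15, 75, 375, 1875]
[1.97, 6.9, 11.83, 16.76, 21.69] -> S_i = 1.97 + 4.93*i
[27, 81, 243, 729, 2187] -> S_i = 27*3^i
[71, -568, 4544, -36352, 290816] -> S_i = 71*-8^i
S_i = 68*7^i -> [68, 476, 3332, 23324, 163268]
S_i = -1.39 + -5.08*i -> [-1.39, -6.47, -11.55, -16.63, -21.71]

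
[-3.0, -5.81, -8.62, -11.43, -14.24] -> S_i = -3.00 + -2.81*i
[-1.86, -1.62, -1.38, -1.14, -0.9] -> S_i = -1.86 + 0.24*i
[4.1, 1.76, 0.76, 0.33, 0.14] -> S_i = 4.10*0.43^i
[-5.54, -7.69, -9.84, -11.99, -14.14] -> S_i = -5.54 + -2.15*i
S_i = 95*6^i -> [95, 570, 3420, 20520, 123120]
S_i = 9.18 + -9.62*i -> [9.18, -0.44, -10.06, -19.68, -29.3]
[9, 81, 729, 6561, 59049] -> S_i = 9*9^i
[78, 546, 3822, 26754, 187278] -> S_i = 78*7^i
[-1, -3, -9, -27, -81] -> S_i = -1*3^i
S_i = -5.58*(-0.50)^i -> [-5.58, 2.79, -1.4, 0.7, -0.35]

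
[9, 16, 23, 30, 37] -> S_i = 9 + 7*i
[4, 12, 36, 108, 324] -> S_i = 4*3^i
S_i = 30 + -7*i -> [30, 23, 16, 9, 2]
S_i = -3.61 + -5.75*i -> [-3.61, -9.36, -15.11, -20.86, -26.61]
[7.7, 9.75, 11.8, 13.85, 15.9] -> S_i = 7.70 + 2.05*i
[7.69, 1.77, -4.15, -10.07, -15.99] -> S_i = 7.69 + -5.92*i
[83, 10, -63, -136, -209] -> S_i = 83 + -73*i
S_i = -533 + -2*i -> [-533, -535, -537, -539, -541]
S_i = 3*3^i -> [3, 9, 27, 81, 243]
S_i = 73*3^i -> [73, 219, 657, 1971, 5913]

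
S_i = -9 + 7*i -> [-9, -2, 5, 12, 19]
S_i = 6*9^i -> [6, 54, 486, 4374, 39366]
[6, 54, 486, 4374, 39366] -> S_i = 6*9^i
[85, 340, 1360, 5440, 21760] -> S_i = 85*4^i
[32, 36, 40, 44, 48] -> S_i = 32 + 4*i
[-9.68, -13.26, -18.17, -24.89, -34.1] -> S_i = -9.68*1.37^i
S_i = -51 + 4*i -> [-51, -47, -43, -39, -35]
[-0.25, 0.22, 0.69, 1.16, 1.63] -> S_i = -0.25 + 0.47*i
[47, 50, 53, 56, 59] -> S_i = 47 + 3*i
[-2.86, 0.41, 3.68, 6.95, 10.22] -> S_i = -2.86 + 3.27*i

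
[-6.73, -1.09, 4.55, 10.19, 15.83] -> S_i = -6.73 + 5.64*i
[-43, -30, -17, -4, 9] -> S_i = -43 + 13*i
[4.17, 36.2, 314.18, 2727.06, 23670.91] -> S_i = 4.17*8.68^i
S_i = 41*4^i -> [41, 164, 656, 2624, 10496]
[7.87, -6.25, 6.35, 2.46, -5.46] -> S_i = Random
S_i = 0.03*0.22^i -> [0.03, 0.01, 0.0, 0.0, 0.0]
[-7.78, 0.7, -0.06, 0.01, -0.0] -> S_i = -7.78*(-0.09)^i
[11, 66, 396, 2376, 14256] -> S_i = 11*6^i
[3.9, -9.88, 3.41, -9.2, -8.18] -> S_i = Random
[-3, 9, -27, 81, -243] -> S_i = -3*-3^i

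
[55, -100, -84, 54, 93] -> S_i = Random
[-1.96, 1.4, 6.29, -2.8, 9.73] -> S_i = Random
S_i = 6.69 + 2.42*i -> [6.69, 9.11, 11.53, 13.95, 16.37]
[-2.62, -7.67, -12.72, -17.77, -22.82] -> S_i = -2.62 + -5.05*i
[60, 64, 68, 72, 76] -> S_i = 60 + 4*i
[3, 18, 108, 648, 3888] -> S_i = 3*6^i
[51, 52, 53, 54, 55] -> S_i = 51 + 1*i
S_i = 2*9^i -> [2, 18, 162, 1458, 13122]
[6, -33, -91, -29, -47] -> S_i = Random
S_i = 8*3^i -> [8, 24, 72, 216, 648]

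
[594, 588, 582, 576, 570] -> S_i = 594 + -6*i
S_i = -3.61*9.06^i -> [-3.61, -32.71, -296.32, -2684.68, -24323.16]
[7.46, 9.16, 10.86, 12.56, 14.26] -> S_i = 7.46 + 1.70*i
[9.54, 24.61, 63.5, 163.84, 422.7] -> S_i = 9.54*2.58^i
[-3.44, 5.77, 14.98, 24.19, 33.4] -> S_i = -3.44 + 9.21*i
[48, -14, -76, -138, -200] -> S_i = 48 + -62*i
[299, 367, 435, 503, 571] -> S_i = 299 + 68*i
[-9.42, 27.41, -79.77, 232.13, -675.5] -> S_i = -9.42*(-2.91)^i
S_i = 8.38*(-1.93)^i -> [8.38, -16.17, 31.21, -60.24, 116.27]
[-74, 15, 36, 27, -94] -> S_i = Random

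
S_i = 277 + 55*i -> [277, 332, 387, 442, 497]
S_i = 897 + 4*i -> [897, 901, 905, 909, 913]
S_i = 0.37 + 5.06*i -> [0.37, 5.43, 10.49, 15.55, 20.61]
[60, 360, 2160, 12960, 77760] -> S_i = 60*6^i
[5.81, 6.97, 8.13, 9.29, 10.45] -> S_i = 5.81 + 1.16*i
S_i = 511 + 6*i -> [511, 517, 523, 529, 535]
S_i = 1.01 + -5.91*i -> [1.01, -4.9, -10.81, -16.72, -22.63]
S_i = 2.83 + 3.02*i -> [2.83, 5.85, 8.87, 11.89, 14.91]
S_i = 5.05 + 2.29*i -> [5.05, 7.34, 9.63, 11.92, 14.21]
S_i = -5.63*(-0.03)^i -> [-5.63, 0.17, -0.01, 0.0, -0.0]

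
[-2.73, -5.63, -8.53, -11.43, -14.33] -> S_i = -2.73 + -2.90*i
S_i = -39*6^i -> [-39, -234, -1404, -8424, -50544]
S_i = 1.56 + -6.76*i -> [1.56, -5.2, -11.96, -18.72, -25.48]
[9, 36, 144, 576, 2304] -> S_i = 9*4^i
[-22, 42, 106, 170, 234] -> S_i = -22 + 64*i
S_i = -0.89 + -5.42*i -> [-0.89, -6.31, -11.73, -17.15, -22.57]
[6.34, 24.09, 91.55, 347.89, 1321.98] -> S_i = 6.34*3.80^i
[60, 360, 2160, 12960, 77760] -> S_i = 60*6^i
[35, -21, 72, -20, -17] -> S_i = Random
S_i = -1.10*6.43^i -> [-1.1, -7.07, -45.48, -292.43, -1880.34]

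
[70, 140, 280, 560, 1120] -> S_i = 70*2^i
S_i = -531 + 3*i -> [-531, -528, -525, -522, -519]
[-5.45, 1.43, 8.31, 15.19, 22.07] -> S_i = -5.45 + 6.88*i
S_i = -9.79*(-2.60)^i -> [-9.79, 25.45, -66.18, 172.07, -447.38]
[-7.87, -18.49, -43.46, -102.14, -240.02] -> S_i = -7.87*2.35^i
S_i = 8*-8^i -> [8, -64, 512, -4096, 32768]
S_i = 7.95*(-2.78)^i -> [7.95, -22.1, 61.44, -170.81, 474.84]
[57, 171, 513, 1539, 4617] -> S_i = 57*3^i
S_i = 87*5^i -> [87, 435, 2175, 10875, 54375]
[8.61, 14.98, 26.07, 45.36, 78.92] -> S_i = 8.61*1.74^i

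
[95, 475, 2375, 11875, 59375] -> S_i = 95*5^i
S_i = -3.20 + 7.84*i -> [-3.2, 4.64, 12.48, 20.32, 28.16]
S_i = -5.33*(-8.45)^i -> [-5.33, 45.04, -380.58, 3215.86, -27174.03]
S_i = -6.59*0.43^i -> [-6.59, -2.83, -1.22, -0.52, -0.23]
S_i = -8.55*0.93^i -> [-8.55, -7.95, -7.39, -6.88, -6.4]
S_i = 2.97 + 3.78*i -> [2.97, 6.75, 10.53, 14.31, 18.09]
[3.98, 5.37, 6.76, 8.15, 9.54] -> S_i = 3.98 + 1.39*i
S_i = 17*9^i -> [17, 153, 1377, 12393, 111537]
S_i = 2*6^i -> [2, 12, 72, 432, 2592]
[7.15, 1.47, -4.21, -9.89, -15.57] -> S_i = 7.15 + -5.68*i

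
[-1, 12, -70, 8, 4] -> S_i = Random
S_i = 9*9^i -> [9, 81, 729, 6561, 59049]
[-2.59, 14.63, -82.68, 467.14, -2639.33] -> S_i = -2.59*(-5.65)^i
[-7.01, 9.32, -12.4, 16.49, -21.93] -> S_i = -7.01*(-1.33)^i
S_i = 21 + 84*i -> [21, 105, 189, 273, 357]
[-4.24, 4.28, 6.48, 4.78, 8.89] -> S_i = Random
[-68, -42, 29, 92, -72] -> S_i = Random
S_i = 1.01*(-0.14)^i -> [1.01, -0.14, 0.02, -0.0, 0.0]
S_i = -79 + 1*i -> [-79, -78, -77, -76, -75]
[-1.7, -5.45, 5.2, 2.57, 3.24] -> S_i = Random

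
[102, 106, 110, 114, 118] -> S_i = 102 + 4*i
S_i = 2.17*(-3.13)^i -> [2.17, -6.79, 21.26, -66.54, 208.27]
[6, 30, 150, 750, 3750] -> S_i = 6*5^i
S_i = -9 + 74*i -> [-9, 65, 139, 213, 287]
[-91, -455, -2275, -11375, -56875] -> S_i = -91*5^i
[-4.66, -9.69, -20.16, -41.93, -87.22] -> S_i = -4.66*2.08^i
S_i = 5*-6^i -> [5, -30, 180, -1080, 6480]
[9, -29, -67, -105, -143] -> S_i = 9 + -38*i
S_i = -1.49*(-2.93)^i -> [-1.49, 4.37, -12.79, 37.48, -109.81]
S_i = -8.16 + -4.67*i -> [-8.16, -12.83, -17.5, -22.17, -26.84]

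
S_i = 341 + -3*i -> [341, 338, 335, 332, 329]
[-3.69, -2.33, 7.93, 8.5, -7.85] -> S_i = Random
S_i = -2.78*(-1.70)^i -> [-2.78, 4.73, -8.03, 13.66, -23.22]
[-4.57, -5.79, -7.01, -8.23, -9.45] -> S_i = -4.57 + -1.22*i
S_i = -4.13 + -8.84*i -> [-4.13, -12.97, -21.81, -30.65, -39.49]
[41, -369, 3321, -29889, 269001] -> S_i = 41*-9^i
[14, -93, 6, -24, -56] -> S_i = Random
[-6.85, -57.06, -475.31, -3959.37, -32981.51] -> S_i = -6.85*8.33^i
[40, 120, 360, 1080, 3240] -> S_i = 40*3^i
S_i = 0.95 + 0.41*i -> [0.95, 1.36, 1.77, 2.18, 2.59]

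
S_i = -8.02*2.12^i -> [-8.02, -17.0, -36.05, -76.42, -162.0]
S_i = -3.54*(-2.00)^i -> [-3.54, 7.08, -14.16, 28.32, -56.64]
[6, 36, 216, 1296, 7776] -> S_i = 6*6^i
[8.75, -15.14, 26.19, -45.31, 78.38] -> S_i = 8.75*(-1.73)^i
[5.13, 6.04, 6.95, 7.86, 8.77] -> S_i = 5.13 + 0.91*i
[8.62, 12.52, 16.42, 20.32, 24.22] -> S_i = 8.62 + 3.90*i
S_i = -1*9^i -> [-1, -9, -81, -729, -6561]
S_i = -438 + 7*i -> [-438, -431, -424, -417, -410]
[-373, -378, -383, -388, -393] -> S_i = -373 + -5*i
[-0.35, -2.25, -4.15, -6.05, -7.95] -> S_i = -0.35 + -1.90*i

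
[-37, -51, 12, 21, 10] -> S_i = Random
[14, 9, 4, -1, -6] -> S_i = 14 + -5*i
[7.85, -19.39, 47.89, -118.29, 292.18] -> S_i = 7.85*(-2.47)^i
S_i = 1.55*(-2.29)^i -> [1.55, -3.55, 8.13, -18.61, 42.63]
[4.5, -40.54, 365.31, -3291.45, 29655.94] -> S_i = 4.50*(-9.01)^i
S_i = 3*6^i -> [3, 18, 108, 648, 3888]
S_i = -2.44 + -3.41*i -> [-2.44, -5.85, -9.26, -12.67, -16.08]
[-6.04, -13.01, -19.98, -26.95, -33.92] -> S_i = -6.04 + -6.97*i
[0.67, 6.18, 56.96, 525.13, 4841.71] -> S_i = 0.67*9.22^i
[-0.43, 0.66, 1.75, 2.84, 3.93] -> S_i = -0.43 + 1.09*i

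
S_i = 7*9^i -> [7, 63, 567, 5103, 45927]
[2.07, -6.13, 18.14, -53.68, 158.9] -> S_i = 2.07*(-2.96)^i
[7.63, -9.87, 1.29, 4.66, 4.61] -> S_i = Random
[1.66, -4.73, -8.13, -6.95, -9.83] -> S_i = Random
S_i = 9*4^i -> [9, 36, 144, 576, 2304]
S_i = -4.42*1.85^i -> [-4.42, -8.18, -15.13, -27.99, -51.77]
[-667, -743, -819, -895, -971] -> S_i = -667 + -76*i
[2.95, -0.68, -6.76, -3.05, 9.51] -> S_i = Random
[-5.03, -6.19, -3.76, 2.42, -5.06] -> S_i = Random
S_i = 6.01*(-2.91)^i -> [6.01, -17.49, 50.89, -148.1, 430.97]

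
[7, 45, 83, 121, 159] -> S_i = 7 + 38*i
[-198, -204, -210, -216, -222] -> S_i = -198 + -6*i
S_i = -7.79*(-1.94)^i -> [-7.79, 15.11, -29.32, 56.88, -110.34]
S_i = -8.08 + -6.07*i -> [-8.08, -14.15, -20.22, -26.29, -32.36]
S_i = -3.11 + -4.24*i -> [-3.11, -7.35, -11.59, -15.83, -20.07]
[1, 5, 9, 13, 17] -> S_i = 1 + 4*i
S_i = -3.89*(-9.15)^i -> [-3.89, 35.59, -325.68, 2979.98, -27266.79]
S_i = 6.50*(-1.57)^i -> [6.5, -10.2, 16.02, -25.15, 39.49]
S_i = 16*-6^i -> [16, -96, 576, -3456, 20736]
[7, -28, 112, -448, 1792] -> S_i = 7*-4^i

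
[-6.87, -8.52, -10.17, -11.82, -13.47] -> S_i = -6.87 + -1.65*i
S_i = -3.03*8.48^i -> [-3.03, -25.69, -217.89, -1847.69, -15668.45]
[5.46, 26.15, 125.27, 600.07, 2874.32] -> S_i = 5.46*4.79^i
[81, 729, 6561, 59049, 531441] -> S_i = 81*9^i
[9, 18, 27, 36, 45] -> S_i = 9 + 9*i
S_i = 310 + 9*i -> [310, 319, 328, 337, 346]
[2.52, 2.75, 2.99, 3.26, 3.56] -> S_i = 2.52*1.09^i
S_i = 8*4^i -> [8, 32, 128, 512, 2048]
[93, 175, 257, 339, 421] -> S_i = 93 + 82*i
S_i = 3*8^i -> [3, 24, 192, 1536, 12288]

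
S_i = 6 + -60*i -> [6, -54, -114, -174, -234]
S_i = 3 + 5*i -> [3, 8, 13, 18, 23]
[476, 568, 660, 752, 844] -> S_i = 476 + 92*i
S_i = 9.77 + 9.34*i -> [9.77, 19.11, 28.45, 37.79, 47.13]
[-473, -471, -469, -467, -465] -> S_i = -473 + 2*i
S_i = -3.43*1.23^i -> [-3.43, -4.22, -5.19, -6.38, -7.85]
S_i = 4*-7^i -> [4, -28, 196, -1372, 9604]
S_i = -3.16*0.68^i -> [-3.16, -2.15, -1.46, -0.99, -0.68]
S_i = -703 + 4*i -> [-703, -699, -695, -691, -687]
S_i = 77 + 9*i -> [77, 86, 95, 104, 113]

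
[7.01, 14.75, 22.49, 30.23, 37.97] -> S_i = 7.01 + 7.74*i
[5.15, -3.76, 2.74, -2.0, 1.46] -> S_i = 5.15*(-0.73)^i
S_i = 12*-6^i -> [12, -72, 432, -2592, 15552]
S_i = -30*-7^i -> [-30, 210, -1470, 10290, -72030]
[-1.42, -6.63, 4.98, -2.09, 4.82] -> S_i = Random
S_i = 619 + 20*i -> [619, 639, 659, 679, 699]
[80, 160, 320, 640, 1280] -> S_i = 80*2^i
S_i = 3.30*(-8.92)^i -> [3.3, -29.44, 262.57, -2342.12, 20891.68]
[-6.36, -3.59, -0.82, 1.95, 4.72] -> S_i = -6.36 + 2.77*i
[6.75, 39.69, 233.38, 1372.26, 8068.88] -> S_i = 6.75*5.88^i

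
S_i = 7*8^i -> [7, 56, 448, 3584, 28672]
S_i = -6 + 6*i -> [-6, 0, 6, 12, 18]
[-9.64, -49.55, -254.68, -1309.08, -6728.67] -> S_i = -9.64*5.14^i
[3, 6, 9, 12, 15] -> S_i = 3 + 3*i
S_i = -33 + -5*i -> [-33, -38, -43, -48, -53]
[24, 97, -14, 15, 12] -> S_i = Random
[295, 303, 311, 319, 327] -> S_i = 295 + 8*i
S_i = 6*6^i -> [6, 36, 216, 1296, 7776]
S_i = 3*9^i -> [3, 27, 243, 2187, 19683]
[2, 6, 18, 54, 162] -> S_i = 2*3^i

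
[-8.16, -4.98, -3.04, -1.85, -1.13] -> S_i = -8.16*0.61^i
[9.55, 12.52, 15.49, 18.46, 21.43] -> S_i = 9.55 + 2.97*i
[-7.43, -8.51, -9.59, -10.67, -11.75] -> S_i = -7.43 + -1.08*i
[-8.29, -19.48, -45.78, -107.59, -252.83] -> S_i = -8.29*2.35^i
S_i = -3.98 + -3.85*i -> [-3.98, -7.83, -11.68, -15.53, -19.38]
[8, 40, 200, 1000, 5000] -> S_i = 8*5^i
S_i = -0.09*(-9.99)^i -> [-0.09, 0.9, -8.98, 89.73, -896.41]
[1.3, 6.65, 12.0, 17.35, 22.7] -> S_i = 1.30 + 5.35*i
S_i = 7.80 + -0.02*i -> [7.8, 7.78, 7.76, 7.74, 7.72]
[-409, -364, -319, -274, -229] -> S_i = -409 + 45*i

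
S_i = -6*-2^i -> [-6, 12, -24, 48, -96]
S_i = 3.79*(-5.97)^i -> [3.79, -22.63, 135.08, -806.42, 4814.34]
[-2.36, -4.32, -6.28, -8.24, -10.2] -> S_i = -2.36 + -1.96*i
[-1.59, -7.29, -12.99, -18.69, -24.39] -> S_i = -1.59 + -5.70*i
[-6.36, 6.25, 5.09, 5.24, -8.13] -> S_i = Random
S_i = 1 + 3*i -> [1, 4, 7, 10, 13]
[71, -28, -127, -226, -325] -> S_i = 71 + -99*i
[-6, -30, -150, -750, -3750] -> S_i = -6*5^i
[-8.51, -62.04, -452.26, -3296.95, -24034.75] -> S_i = -8.51*7.29^i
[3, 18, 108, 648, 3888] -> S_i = 3*6^i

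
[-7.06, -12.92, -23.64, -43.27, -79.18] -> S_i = -7.06*1.83^i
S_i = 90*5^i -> [90, 450, 2250, 11250, 56250]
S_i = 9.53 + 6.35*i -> [9.53, 15.88, 22.23, 28.58, 34.93]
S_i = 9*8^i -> [9, 72, 576, 4608, 36864]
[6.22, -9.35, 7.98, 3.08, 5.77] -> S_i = Random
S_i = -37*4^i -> [-37, -148, -592, -2368, -9472]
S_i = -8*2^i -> [-8, -16, -32, -64, -128]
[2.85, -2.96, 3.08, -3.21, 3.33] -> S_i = 2.85*(-1.04)^i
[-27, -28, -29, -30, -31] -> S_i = -27 + -1*i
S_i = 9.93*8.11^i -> [9.93, 80.53, 653.12, 5296.78, 42956.87]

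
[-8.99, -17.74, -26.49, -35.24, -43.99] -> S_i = -8.99 + -8.75*i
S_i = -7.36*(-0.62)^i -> [-7.36, 4.56, -2.83, 1.75, -1.09]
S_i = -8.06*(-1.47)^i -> [-8.06, 11.85, -17.42, 25.6, -37.64]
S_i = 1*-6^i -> [1, -6, 36, -216, 1296]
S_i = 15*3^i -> [15, 45, 135, 405, 1215]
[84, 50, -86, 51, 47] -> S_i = Random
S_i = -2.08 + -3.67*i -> [-2.08, -5.75, -9.42, -13.09, -16.76]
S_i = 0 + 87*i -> [0, 87, 174, 261, 348]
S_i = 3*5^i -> [3, 15, 75, 375, 1875]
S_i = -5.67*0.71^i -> [-5.67, -4.03, -2.86, -2.03, -1.44]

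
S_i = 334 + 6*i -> [334, 340, 346, 352, 358]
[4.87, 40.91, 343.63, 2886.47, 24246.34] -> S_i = 4.87*8.40^i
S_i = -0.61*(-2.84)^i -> [-0.61, 1.73, -4.92, 13.97, -39.68]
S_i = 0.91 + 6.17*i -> [0.91, 7.08, 13.25, 19.42, 25.59]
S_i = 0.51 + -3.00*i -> [0.51, -2.49, -5.49, -8.49, -11.49]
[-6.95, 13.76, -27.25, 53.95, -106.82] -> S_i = -6.95*(-1.98)^i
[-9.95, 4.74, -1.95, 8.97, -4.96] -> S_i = Random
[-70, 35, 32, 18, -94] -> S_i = Random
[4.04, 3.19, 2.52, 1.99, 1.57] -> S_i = 4.04*0.79^i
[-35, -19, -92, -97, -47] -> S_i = Random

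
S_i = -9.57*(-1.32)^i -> [-9.57, 12.63, -16.67, 22.01, -29.05]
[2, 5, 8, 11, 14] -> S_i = 2 + 3*i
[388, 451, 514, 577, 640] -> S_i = 388 + 63*i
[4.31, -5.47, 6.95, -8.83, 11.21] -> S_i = 4.31*(-1.27)^i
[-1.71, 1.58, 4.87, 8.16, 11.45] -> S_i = -1.71 + 3.29*i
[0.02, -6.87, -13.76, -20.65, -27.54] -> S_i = 0.02 + -6.89*i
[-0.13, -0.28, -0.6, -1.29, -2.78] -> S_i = -0.13*2.15^i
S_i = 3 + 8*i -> [3, 11, 19, 27, 35]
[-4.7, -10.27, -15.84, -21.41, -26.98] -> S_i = -4.70 + -5.57*i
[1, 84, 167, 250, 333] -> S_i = 1 + 83*i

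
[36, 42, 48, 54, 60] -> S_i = 36 + 6*i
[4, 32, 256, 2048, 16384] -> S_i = 4*8^i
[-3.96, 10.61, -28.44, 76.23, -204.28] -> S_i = -3.96*(-2.68)^i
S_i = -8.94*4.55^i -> [-8.94, -40.68, -185.08, -842.12, -3831.63]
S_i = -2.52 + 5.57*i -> [-2.52, 3.05, 8.62, 14.19, 19.76]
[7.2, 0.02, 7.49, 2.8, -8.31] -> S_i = Random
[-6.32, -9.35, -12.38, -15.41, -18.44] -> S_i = -6.32 + -3.03*i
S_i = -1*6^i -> [-1, -6, -36, -216, -1296]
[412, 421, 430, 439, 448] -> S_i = 412 + 9*i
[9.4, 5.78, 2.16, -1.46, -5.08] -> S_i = 9.40 + -3.62*i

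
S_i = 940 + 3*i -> [940, 943, 946, 949, 952]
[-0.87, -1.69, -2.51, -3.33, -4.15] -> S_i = -0.87 + -0.82*i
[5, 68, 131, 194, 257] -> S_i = 5 + 63*i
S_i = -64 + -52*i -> [-64, -116, -168, -220, -272]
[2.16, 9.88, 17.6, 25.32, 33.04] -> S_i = 2.16 + 7.72*i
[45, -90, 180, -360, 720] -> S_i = 45*-2^i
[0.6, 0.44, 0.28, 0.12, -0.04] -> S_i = 0.60 + -0.16*i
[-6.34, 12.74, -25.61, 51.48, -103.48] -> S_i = -6.34*(-2.01)^i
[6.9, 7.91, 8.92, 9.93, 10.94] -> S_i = 6.90 + 1.01*i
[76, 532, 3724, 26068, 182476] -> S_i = 76*7^i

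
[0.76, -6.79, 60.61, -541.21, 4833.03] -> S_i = 0.76*(-8.93)^i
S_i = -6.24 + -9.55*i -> [-6.24, -15.79, -25.34, -34.89, -44.44]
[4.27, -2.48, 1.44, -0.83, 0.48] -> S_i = 4.27*(-0.58)^i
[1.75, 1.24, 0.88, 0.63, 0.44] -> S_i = 1.75*0.71^i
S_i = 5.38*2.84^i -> [5.38, 15.28, 43.39, 123.24, 349.99]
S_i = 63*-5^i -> [63, -315, 1575, -7875, 39375]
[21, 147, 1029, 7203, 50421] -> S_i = 21*7^i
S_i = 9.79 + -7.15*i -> [9.79, 2.64, -4.51, -11.66, -18.81]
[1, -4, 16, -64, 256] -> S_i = 1*-4^i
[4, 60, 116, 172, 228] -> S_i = 4 + 56*i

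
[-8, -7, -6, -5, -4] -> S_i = -8 + 1*i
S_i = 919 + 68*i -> [919, 987, 1055, 1123, 1191]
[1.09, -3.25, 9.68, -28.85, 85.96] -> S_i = 1.09*(-2.98)^i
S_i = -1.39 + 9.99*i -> [-1.39, 8.6, 18.59, 28.58, 38.57]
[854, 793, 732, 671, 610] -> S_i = 854 + -61*i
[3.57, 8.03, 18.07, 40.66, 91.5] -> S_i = 3.57*2.25^i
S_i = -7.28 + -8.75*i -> [-7.28, -16.03, -24.78, -33.53, -42.28]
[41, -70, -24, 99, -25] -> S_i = Random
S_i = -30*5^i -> [-30, -150, -750, -3750, -18750]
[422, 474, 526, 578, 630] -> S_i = 422 + 52*i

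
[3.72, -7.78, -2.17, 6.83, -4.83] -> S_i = Random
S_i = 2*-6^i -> [2, -12, 72, -432, 2592]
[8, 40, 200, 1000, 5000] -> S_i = 8*5^i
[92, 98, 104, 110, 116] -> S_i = 92 + 6*i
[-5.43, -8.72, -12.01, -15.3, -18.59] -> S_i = -5.43 + -3.29*i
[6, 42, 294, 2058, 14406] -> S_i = 6*7^i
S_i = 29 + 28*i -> [29, 57, 85, 113, 141]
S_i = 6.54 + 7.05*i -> [6.54, 13.59, 20.64, 27.69, 34.74]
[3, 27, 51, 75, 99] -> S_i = 3 + 24*i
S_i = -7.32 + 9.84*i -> [-7.32, 2.52, 12.36, 22.2, 32.04]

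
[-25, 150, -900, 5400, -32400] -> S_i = -25*-6^i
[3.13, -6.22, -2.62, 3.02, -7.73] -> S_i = Random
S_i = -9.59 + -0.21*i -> [-9.59, -9.8, -10.01, -10.22, -10.43]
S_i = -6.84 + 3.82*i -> [-6.84, -3.02, 0.8, 4.62, 8.44]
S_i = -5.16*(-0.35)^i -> [-5.16, 1.81, -0.63, 0.22, -0.08]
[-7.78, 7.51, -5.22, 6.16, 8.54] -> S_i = Random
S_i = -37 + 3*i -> [-37, -34, -31, -28, -25]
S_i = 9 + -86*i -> [9, -77, -163, -249, -335]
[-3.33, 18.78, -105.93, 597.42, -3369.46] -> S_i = -3.33*(-5.64)^i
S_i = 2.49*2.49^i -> [2.49, 6.2, 15.44, 38.44, 95.72]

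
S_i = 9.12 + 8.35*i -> [9.12, 17.47, 25.82, 34.17, 42.52]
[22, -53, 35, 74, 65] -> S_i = Random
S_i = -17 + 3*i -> [-17, -14, -11, -8, -5]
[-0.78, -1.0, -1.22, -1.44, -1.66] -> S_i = -0.78 + -0.22*i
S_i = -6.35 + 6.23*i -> [-6.35, -0.12, 6.11, 12.34, 18.57]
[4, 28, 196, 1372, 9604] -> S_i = 4*7^i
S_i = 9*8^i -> [9, 72, 576, 4608, 36864]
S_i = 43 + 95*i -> [43, 138, 233, 328, 423]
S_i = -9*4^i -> [-9, -36, -144, -576, -2304]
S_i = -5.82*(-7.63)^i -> [-5.82, 44.41, -338.82, 2585.21, -19725.19]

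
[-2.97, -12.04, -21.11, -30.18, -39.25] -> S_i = -2.97 + -9.07*i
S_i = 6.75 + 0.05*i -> [6.75, 6.8, 6.85, 6.9, 6.95]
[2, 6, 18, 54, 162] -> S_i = 2*3^i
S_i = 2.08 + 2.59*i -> [2.08, 4.67, 7.26, 9.85, 12.44]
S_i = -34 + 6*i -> [-34, -28, -22, -16, -10]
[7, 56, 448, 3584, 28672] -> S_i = 7*8^i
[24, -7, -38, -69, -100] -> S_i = 24 + -31*i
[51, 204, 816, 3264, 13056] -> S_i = 51*4^i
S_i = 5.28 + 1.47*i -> [5.28, 6.75, 8.22, 9.69, 11.16]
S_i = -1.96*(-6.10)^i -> [-1.96, 11.96, -72.93, 444.88, -2713.78]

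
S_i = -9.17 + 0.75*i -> [-9.17, -8.42, -7.67, -6.92, -6.17]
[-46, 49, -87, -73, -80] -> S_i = Random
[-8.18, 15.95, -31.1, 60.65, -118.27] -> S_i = -8.18*(-1.95)^i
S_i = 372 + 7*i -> [372, 379, 386, 393, 400]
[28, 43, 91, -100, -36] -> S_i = Random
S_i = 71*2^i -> [71, 142, 284, 568, 1136]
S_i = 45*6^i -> [45, 270, 1620, 9720, 58320]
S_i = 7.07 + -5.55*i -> [7.07, 1.52, -4.03, -9.58, -15.13]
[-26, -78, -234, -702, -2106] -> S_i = -26*3^i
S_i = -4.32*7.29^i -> [-4.32, -31.49, -229.58, -1673.66, -12200.96]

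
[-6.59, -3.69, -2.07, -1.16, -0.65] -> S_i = -6.59*0.56^i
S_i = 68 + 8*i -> [68, 76, 84, 92, 100]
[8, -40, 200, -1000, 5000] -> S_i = 8*-5^i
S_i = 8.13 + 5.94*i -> [8.13, 14.07, 20.01, 25.95, 31.89]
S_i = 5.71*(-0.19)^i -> [5.71, -1.08, 0.21, -0.04, 0.01]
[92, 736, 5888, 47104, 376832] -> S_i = 92*8^i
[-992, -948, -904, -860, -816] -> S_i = -992 + 44*i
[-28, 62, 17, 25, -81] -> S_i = Random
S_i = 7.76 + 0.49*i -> [7.76, 8.25, 8.74, 9.23, 9.72]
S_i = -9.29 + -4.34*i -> [-9.29, -13.63, -17.97, -22.31, -26.65]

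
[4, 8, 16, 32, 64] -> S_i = 4*2^i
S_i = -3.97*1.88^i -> [-3.97, -7.46, -14.03, -26.38, -49.59]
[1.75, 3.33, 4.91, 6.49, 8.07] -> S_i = 1.75 + 1.58*i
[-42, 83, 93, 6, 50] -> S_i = Random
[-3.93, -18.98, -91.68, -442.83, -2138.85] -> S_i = -3.93*4.83^i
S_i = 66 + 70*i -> [66, 136, 206, 276, 346]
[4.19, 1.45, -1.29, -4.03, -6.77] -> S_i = 4.19 + -2.74*i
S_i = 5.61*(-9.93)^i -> [5.61, -55.71, 553.17, -5493.01, 54545.62]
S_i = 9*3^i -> [9, 27, 81, 243, 729]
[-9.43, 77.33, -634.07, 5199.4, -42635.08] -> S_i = -9.43*(-8.20)^i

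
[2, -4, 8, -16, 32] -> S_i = 2*-2^i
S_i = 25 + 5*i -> [25, 30, 35, 40, 45]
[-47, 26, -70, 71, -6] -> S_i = Random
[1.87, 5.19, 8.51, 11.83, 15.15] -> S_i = 1.87 + 3.32*i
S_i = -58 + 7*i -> [-58, -51, -44, -37, -30]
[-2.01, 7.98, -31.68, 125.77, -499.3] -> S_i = -2.01*(-3.97)^i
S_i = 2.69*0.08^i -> [2.69, 0.22, 0.02, 0.0, 0.0]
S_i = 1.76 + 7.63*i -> [1.76, 9.39, 17.02, 24.65, 32.28]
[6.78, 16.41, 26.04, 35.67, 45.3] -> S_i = 6.78 + 9.63*i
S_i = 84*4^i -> [84, 336, 1344, 5376, 21504]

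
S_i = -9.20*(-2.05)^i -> [-9.2, 18.86, -38.66, 79.26, -162.48]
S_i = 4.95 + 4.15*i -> [4.95, 9.1, 13.25, 17.4, 21.55]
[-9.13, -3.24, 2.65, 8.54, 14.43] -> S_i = -9.13 + 5.89*i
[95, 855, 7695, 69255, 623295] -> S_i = 95*9^i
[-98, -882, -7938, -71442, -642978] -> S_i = -98*9^i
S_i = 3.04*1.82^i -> [3.04, 5.53, 10.07, 18.33, 33.35]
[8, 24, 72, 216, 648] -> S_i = 8*3^i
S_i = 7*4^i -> [7, 28, 112, 448, 1792]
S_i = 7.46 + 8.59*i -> [7.46, 16.05, 24.64, 33.23, 41.82]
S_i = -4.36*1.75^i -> [-4.36, -7.63, -13.35, -23.37, -40.89]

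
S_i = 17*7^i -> [17, 119, 833, 5831, 40817]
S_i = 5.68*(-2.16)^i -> [5.68, -12.27, 26.5, -57.24, 123.64]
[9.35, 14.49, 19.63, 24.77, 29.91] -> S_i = 9.35 + 5.14*i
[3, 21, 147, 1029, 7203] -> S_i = 3*7^i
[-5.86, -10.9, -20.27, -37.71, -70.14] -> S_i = -5.86*1.86^i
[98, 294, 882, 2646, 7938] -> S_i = 98*3^i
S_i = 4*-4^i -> [4, -16, 64, -256, 1024]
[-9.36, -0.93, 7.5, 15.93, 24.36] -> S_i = -9.36 + 8.43*i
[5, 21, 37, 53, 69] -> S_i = 5 + 16*i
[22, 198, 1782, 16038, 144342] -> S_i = 22*9^i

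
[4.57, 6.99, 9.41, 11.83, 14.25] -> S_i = 4.57 + 2.42*i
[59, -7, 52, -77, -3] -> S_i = Random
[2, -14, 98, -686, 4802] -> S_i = 2*-7^i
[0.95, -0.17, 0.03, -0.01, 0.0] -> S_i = 0.95*(-0.18)^i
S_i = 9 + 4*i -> [9, 13, 17, 21, 25]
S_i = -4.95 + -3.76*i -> [-4.95, -8.71, -12.47, -16.23, -19.99]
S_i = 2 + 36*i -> [2, 38, 74, 110, 146]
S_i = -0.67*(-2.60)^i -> [-0.67, 1.74, -4.53, 11.78, -30.62]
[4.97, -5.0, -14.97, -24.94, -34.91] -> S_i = 4.97 + -9.97*i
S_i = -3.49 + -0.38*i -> [-3.49, -3.87, -4.25, -4.63, -5.01]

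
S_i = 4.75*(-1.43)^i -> [4.75, -6.79, 9.71, -13.89, 19.86]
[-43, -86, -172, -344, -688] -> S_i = -43*2^i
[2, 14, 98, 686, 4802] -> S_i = 2*7^i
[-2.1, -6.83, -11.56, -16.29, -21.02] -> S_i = -2.10 + -4.73*i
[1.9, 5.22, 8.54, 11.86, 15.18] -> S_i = 1.90 + 3.32*i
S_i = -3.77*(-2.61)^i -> [-3.77, 9.84, -25.68, 67.03, -174.95]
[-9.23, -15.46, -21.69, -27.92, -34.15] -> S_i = -9.23 + -6.23*i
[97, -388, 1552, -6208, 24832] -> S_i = 97*-4^i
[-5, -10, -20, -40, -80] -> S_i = -5*2^i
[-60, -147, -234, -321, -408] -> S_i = -60 + -87*i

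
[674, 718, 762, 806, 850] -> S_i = 674 + 44*i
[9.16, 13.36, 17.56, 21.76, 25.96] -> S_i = 9.16 + 4.20*i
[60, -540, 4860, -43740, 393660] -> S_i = 60*-9^i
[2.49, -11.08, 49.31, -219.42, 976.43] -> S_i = 2.49*(-4.45)^i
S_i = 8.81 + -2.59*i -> [8.81, 6.22, 3.63, 1.04, -1.55]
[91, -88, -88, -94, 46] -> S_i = Random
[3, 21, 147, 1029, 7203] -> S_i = 3*7^i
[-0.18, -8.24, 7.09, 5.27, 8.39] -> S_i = Random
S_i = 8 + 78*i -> [8, 86, 164, 242, 320]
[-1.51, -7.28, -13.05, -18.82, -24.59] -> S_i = -1.51 + -5.77*i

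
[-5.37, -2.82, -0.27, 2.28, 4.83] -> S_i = -5.37 + 2.55*i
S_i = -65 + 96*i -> [-65, 31, 127, 223, 319]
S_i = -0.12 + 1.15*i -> [-0.12, 1.03, 2.18, 3.33, 4.48]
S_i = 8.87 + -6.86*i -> [8.87, 2.01, -4.85, -11.71, -18.57]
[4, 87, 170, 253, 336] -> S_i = 4 + 83*i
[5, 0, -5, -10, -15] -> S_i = 5 + -5*i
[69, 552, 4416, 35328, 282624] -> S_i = 69*8^i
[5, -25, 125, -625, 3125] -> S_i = 5*-5^i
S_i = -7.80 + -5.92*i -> [-7.8, -13.72, -19.64, -25.56, -31.48]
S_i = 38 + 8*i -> [38, 46, 54, 62, 70]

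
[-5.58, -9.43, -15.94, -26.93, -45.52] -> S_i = -5.58*1.69^i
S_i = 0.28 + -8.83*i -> [0.28, -8.55, -17.38, -26.21, -35.04]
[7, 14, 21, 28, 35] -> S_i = 7 + 7*i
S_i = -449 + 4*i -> [-449, -445, -441, -437, -433]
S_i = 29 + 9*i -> [29, 38, 47, 56, 65]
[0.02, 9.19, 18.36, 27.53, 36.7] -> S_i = 0.02 + 9.17*i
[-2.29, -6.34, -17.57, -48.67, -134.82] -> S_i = -2.29*2.77^i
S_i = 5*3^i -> [5, 15, 45, 135, 405]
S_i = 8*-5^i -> [8, -40, 200, -1000, 5000]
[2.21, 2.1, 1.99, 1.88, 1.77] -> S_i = 2.21 + -0.11*i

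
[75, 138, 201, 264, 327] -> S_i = 75 + 63*i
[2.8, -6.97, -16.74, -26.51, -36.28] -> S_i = 2.80 + -9.77*i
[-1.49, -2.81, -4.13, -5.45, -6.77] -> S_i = -1.49 + -1.32*i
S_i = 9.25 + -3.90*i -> [9.25, 5.35, 1.45, -2.45, -6.35]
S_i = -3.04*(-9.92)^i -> [-3.04, 30.16, -299.16, 2967.62, -29438.81]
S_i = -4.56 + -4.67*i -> [-4.56, -9.23, -13.9, -18.57, -23.24]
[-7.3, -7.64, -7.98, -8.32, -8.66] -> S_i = -7.30 + -0.34*i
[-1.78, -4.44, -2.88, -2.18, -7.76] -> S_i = Random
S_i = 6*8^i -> [6, 48, 384, 3072, 24576]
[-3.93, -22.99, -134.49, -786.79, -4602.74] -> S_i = -3.93*5.85^i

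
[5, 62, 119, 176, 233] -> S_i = 5 + 57*i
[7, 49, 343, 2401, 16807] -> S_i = 7*7^i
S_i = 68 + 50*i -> [68, 118, 168, 218, 268]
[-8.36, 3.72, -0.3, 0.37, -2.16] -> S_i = Random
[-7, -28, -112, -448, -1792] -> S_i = -7*4^i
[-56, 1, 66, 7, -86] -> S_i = Random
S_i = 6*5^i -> [6, 30, 150, 750, 3750]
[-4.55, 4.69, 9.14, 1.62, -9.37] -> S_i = Random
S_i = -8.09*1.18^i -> [-8.09, -9.55, -11.26, -13.29, -15.68]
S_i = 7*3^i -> [7, 21, 63, 189, 567]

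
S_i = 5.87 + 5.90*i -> [5.87, 11.77, 17.67, 23.57, 29.47]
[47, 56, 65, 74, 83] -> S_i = 47 + 9*i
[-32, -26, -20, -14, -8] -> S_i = -32 + 6*i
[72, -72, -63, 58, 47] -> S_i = Random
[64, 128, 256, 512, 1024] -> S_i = 64*2^i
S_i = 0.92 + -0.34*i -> [0.92, 0.58, 0.24, -0.1, -0.44]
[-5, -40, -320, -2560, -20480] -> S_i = -5*8^i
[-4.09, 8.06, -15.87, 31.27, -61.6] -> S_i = -4.09*(-1.97)^i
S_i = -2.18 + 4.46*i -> [-2.18, 2.28, 6.74, 11.2, 15.66]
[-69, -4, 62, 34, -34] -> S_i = Random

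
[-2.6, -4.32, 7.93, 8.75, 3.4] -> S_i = Random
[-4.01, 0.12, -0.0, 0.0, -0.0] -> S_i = -4.01*(-0.03)^i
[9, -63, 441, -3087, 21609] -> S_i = 9*-7^i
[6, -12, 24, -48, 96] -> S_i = 6*-2^i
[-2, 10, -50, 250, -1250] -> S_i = -2*-5^i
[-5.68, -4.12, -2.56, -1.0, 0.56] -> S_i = -5.68 + 1.56*i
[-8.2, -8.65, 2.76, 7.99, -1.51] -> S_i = Random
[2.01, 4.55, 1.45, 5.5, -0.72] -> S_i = Random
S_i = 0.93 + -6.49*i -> [0.93, -5.56, -12.05, -18.54, -25.03]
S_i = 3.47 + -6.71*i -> [3.47, -3.24, -9.95, -16.66, -23.37]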